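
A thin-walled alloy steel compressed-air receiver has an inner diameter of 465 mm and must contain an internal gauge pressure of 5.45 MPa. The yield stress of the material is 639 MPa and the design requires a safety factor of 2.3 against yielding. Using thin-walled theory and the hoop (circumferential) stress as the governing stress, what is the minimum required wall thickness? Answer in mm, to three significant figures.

t = 4.56 mm

σ_allow = 639/2.3 = 277.8 MPa.
Hoop stress σ_h = pD/(2t), so t = pD/(2σ_allow) = 5.45×465/(2×277.8) = 4.561 mm.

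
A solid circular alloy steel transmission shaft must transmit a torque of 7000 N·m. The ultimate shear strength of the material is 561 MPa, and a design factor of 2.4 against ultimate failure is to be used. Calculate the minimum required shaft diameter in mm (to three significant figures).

d = 53.4 mm

Allowable shear stress τ_allow = 561/2.4 = 233.8 MPa.
For a solid shaft τ = 16T/(πd³), so d³ = 16T/(π τ_allow) = 16×7000000/(π×233.8) = 152500 mm³.
d = (152500)^(1/3) = 53.43 mm.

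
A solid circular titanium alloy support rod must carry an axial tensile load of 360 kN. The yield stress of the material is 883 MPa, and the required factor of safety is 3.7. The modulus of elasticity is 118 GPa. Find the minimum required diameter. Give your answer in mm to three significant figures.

Allowable stress σ_allow = 883/3.7 = 238.6 MPa.
Required area A = F/σ_allow = 360000/238.6 = 1508 mm².
A = πd²/4 → d = √(4A/π) = 43.83 mm.

d = 43.8 mm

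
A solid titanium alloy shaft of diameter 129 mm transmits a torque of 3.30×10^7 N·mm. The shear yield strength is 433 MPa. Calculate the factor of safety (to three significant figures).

n = 5.53

τ = 16T/(πd³) = 16×3.3000×10^7/(π×129³) = 78.29 MPa.
n = τ_limit/τ = 433/78.29 = 5.531.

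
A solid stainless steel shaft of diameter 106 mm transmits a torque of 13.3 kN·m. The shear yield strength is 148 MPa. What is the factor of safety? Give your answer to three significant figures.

n = 2.60

τ = 16T/(πd³) = 16×1.3300×10^7/(π×106³) = 56.87 MPa.
n = τ_limit/τ = 148/56.87 = 2.602.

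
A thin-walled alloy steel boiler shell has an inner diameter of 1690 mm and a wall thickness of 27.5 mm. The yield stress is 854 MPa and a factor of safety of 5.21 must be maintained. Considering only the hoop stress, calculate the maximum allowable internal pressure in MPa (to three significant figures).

p_allow = 5.33 MPa

σ_allow = 854/5.21 = 163.9 MPa.
σ_h = pD/(2t) → p_allow = 2σ_allow t/D = 2×163.9×27.5/1690 = 5.335 MPa.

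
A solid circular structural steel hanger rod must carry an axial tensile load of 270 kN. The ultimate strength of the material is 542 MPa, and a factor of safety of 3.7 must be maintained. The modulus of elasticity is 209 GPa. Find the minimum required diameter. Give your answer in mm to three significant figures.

d = 48.4 mm

Allowable stress σ_allow = 542/3.7 = 146.5 MPa.
Required area A = F/σ_allow = 270000/146.5 = 1843 mm².
A = πd²/4 → d = √(4A/π) = 48.44 mm.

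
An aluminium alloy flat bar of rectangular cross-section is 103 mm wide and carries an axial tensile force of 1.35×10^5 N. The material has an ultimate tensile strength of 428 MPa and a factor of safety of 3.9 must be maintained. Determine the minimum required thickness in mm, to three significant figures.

t = 11.9 mm

σ_allow = 428/3.9 = 109.7 MPa.
Required area A = F/σ_allow = 135000/109.7 = 1230 mm².
t = A/w = 1230/103 = 11.94 mm.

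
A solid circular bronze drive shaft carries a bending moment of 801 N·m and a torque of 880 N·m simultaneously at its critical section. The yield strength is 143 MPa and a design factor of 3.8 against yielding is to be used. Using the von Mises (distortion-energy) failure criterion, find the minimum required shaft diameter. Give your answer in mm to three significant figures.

d = 66.9 mm

σ_allow = σ_y/n = 143/3.8 = 37.63 MPa.
For a solid shaft σ_b = 32M/(πd³) and τ = 16T/(πd³), so the von Mises stress is σ' = (16/πd³)·√(4M²+3T²).
√(4M²+3T²) = √(4×(801000)² + 3×(880000)²) = 2.211×10^6 N·mm.
d³ = 16×2.211×10^6/(π×37.63) = 299300 mm³.
d = 66.89 mm.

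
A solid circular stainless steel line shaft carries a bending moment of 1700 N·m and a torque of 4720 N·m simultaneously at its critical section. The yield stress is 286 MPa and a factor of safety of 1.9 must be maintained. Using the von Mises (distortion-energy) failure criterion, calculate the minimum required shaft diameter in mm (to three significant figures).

d = 66.9 mm

σ_allow = σ_y/n = 286/1.9 = 150.5 MPa.
For a solid shaft σ_b = 32M/(πd³) and τ = 16T/(πd³), so the von Mises stress is σ' = (16/πd³)·√(4M²+3T²).
√(4M²+3T²) = √(4×(1.700×10^6)² + 3×(4.720×10^6)²) = 8.854×10^6 N·mm.
d³ = 16×8.854×10^6/(π×150.5) = 299600 mm³.
d = 66.91 mm.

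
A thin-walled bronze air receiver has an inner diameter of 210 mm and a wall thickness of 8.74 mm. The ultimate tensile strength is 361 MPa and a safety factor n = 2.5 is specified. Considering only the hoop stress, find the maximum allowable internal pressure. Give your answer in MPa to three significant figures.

p_allow = 12.0 MPa

σ_allow = 361/2.5 = 144.4 MPa.
σ_h = pD/(2t) → p_allow = 2σ_allow t/D = 2×144.4×8.74/210 = 12.02 MPa.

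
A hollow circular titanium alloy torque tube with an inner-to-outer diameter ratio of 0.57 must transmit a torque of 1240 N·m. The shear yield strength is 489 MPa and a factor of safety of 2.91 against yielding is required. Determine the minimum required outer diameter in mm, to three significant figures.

τ_allow = 489/2.91 = 168.0 MPa.
For a hollow shaft τ = 16T/[πd_o³(1−k⁴)] with k = 0.57, so 1−k⁴ = 0.8944.
d_o³ = 16T/[π τ_allow (1−k⁴)] = 16×1240000/(π×168.0×0.8944) = 42020 mm³.
d_o = 34.76 mm.

d_o = 34.8 mm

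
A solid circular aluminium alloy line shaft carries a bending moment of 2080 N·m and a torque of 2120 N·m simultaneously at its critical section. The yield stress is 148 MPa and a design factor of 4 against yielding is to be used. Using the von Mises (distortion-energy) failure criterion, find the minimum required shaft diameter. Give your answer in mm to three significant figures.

σ_allow = σ_y/n = 148/4 = 37.00 MPa.
For a solid shaft σ_b = 32M/(πd³) and τ = 16T/(πd³), so the von Mises stress is σ' = (16/πd³)·√(4M²+3T²).
√(4M²+3T²) = √(4×(2.080×10^6)² + 3×(2.120×10^6)²) = 5.549×10^6 N·mm.
d³ = 16×5.549×10^6/(π×37.00) = 763800 mm³.
d = 91.41 mm.

d = 91.4 mm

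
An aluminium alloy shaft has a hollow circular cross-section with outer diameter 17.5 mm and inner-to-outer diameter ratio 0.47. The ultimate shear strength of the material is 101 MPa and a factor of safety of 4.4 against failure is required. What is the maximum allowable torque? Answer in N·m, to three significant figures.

T_allow = 23.0 N·m

τ_allow = 101/4.4 = 22.95 MPa.
For a hollow shaft T_allow = τ_allow·πd_o³(1−k⁴)/16 with 1−k⁴ = 0.9512, so πd_o³(1−k⁴)/16 = 1001 mm³.
T_allow = 22.95×1001 = 22980 N·mm = 22.98 N·m.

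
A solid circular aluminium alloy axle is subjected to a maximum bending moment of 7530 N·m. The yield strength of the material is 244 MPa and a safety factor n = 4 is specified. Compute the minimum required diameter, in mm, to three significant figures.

σ_allow = 244/4 = 61.00 MPa.
For a solid circular section σ = 32M/(πd³), so d³ = 32M/(π σ_allow) = 32×7530000/(π×61.00) = 1.257×10^6 mm³.
d = 107.9 mm.

d = 108 mm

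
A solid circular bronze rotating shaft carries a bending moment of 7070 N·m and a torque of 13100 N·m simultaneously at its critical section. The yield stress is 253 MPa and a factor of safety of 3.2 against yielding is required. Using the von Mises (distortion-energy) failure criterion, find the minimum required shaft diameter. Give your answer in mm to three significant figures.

σ_allow = σ_y/n = 253/3.2 = 79.06 MPa.
For a solid shaft σ_b = 32M/(πd³) and τ = 16T/(πd³), so the von Mises stress is σ' = (16/πd³)·√(4M²+3T²).
√(4M²+3T²) = √(4×(7.070×10^6)² + 3×(1.310×10^7)²) = 2.674×10^7 N·mm.
d³ = 16×2.674×10^7/(π×79.06) = 1.722×10^6 mm³.
d = 119.9 mm.

d = 120 mm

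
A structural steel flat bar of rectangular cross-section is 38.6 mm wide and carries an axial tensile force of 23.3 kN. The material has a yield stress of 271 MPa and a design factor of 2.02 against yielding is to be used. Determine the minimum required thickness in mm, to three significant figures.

t = 4.50 mm

σ_allow = 271/2.02 = 134.2 MPa.
Required area A = F/σ_allow = 23300/134.2 = 173.7 mm².
t = A/w = 173.7/38.6 = 4.499 mm.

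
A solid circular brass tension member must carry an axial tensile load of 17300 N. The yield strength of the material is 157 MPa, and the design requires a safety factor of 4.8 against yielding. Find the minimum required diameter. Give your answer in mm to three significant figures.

d = 26.0 mm

Allowable stress σ_allow = 157/4.8 = 32.71 MPa.
Required area A = F/σ_allow = 17300/32.71 = 528.9 mm².
A = πd²/4 → d = √(4A/π) = 25.95 mm.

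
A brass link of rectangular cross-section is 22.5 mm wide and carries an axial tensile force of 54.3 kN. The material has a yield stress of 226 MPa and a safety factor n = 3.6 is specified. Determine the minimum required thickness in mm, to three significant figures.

σ_allow = 226/3.6 = 62.78 MPa.
Required area A = F/σ_allow = 54300/62.78 = 865.0 mm².
t = A/w = 865.0/22.5 = 38.44 mm.

t = 38.4 mm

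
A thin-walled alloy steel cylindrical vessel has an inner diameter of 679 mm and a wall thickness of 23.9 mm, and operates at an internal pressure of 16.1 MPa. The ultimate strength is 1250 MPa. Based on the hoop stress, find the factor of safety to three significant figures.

σ_h = pD/(2t) = 16.1×679/(2×23.9) = 228.7 MPa.
n = 1250/228.7 = 5.466.

n = 5.47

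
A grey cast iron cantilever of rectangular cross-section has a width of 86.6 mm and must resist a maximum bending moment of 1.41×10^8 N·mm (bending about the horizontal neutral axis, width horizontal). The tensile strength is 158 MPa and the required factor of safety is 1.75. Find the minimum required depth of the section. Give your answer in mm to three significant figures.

σ_allow = 158/1.75 = 90.29 MPa.
For a rectangular section σ = 6M/(bh²), so h² = 6M/(b σ_allow) = 6×1.4100×10^8/(86.6×90.29) = 108200 mm².
h = 328.9 mm.

h = 329 mm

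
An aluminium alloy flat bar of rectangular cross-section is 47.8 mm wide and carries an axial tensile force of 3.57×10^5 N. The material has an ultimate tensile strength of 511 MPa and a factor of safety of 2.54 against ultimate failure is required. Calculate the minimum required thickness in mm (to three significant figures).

σ_allow = 511/2.54 = 201.2 MPa.
Required area A = F/σ_allow = 357000/201.2 = 1775 mm².
t = A/w = 1775/47.8 = 37.12 mm.

t = 37.1 mm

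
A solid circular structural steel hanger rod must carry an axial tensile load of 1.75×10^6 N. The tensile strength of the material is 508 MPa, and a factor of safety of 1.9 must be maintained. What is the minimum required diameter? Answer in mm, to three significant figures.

Allowable stress σ_allow = 508/1.9 = 267.4 MPa.
Required area A = F/σ_allow = 1750000/267.4 = 6545 mm².
A = πd²/4 → d = √(4A/π) = 91.29 mm.

d = 91.3 mm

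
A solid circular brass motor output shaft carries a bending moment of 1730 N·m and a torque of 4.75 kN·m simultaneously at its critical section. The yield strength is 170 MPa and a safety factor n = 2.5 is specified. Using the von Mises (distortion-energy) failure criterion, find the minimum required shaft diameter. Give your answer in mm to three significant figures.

σ_allow = σ_y/n = 170/2.5 = 68.00 MPa.
For a solid shaft σ_b = 32M/(πd³) and τ = 16T/(πd³), so the von Mises stress is σ' = (16/πd³)·√(4M²+3T²).
√(4M²+3T²) = √(4×(1.730×10^6)² + 3×(4.750×10^6)²) = 8.925×10^6 N·mm.
d³ = 16×8.925×10^6/(π×68.00) = 668500 mm³.
d = 87.44 mm.

d = 87.4 mm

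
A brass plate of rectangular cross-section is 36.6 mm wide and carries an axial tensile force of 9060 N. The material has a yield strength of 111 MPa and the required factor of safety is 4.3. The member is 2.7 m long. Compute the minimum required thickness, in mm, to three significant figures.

t = 9.59 mm

σ_allow = 111/4.3 = 25.81 MPa.
Required area A = F/σ_allow = 9060.0/25.81 = 351.0 mm².
t = A/w = 351.0/36.6 = 9.589 mm.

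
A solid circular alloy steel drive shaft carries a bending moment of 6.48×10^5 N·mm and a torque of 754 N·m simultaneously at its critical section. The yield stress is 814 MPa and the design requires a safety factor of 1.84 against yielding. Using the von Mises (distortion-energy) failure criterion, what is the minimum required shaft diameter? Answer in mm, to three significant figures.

d = 27.7 mm

σ_allow = σ_y/n = 814/1.84 = 442.4 MPa.
For a solid shaft σ_b = 32M/(πd³) and τ = 16T/(πd³), so the von Mises stress is σ' = (16/πd³)·√(4M²+3T²).
√(4M²+3T²) = √(4×(648000)² + 3×(754000)²) = 1.840×10^6 N·mm.
d³ = 16×1.840×10^6/(π×442.4) = 21180 mm³.
d = 27.67 mm.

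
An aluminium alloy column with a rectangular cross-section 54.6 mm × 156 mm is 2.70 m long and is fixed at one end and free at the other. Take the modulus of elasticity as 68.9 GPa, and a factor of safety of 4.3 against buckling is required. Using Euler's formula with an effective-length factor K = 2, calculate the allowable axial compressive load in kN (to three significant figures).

Buckling occurs about the weak axis: I_min = h·b³/12 = 156×54.6³/12 = 2.116×10^6 mm⁴ (b = 54.6 mm is the smaller dimension).
Effective length L_e = KL = 2×2.70 m = 5400 mm.
Euler critical load P_cr = π²EI/L_e² = π²×68900×2.116×10^6/5400² = 49350 N.
P_allow = P_cr/n = 49350/4.3 = 11480 N.

P_allow = 11.5 kN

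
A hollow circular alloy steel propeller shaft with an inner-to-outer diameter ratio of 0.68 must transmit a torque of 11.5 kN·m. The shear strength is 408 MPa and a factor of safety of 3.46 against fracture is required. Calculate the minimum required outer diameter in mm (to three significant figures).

τ_allow = 408/3.46 = 117.9 MPa.
For a hollow shaft τ = 16T/[πd_o³(1−k⁴)] with k = 0.68, so 1−k⁴ = 0.7862.
d_o³ = 16T/[π τ_allow (1−k⁴)] = 16×1.1500×10^7/(π×117.9×0.7862) = 631800 mm³.
d_o = 85.81 mm.

d_o = 85.8 mm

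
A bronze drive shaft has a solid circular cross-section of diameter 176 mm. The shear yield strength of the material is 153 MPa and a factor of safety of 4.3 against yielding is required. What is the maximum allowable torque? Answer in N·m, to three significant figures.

τ_allow = 153/4.3 = 35.58 MPa.
For a solid shaft T_allow = τ_allow·πd³/16; πd³/16 = π×176³/16 = 1.070×10^6 mm³.
T_allow = 35.58×1.070×10^6 = 3.809×10^7 N·mm = 38090 N·m.

T_allow = 38100 N·m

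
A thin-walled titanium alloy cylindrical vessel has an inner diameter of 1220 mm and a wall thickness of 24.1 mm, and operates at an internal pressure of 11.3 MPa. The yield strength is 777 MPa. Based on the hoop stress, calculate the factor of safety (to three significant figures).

n = 2.72

σ_h = pD/(2t) = 11.3×1220/(2×24.1) = 286.0 MPa.
n = 777/286.0 = 2.717.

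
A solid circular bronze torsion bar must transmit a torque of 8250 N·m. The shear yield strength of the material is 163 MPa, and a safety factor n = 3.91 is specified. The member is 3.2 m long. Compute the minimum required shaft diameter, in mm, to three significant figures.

d = 100 mm

Allowable shear stress τ_allow = 163/3.91 = 41.69 MPa.
For a solid shaft τ = 16T/(πd³), so d³ = 16T/(π τ_allow) = 16×8250000/(π×41.69) = 1.008×10^6 mm³.
d = (1.008×10^6)^(1/3) = 100.3 mm.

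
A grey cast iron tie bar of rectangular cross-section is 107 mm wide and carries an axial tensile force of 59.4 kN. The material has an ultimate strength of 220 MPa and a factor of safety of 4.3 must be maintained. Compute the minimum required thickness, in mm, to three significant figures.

t = 10.9 mm

σ_allow = 220/4.3 = 51.16 MPa.
Required area A = F/σ_allow = 59400/51.16 = 1161 mm².
t = A/w = 1161/107 = 10.85 mm.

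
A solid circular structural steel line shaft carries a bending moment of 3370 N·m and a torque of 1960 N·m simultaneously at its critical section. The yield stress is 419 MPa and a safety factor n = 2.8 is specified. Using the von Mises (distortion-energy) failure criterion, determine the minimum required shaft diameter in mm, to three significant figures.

σ_allow = σ_y/n = 419/2.8 = 149.6 MPa.
For a solid shaft σ_b = 32M/(πd³) and τ = 16T/(πd³), so the von Mises stress is σ' = (16/πd³)·√(4M²+3T²).
√(4M²+3T²) = √(4×(3.370×10^6)² + 3×(1.960×10^6)²) = 7.547×10^6 N·mm.
d³ = 16×7.547×10^6/(π×149.6) = 256800 mm³.
d = 63.57 mm.

d = 63.6 mm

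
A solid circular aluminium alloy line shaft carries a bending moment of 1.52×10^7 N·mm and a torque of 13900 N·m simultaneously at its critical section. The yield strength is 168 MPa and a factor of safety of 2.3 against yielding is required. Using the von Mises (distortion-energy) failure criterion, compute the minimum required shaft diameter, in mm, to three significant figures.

d = 139 mm

σ_allow = σ_y/n = 168/2.3 = 73.04 MPa.
For a solid shaft σ_b = 32M/(πd³) and τ = 16T/(πd³), so the von Mises stress is σ' = (16/πd³)·√(4M²+3T²).
√(4M²+3T²) = √(4×(1.520×10^7)² + 3×(1.390×10^7)²) = 3.878×10^7 N·mm.
d³ = 16×3.878×10^7/(π×73.04) = 2.704×10^6 mm³.
d = 139.3 mm.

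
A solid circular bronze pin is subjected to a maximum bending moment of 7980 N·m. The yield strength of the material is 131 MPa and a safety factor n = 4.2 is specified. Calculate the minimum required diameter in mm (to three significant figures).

σ_allow = 131/4.2 = 31.19 MPa.
For a solid circular section σ = 32M/(πd³), so d³ = 32M/(π σ_allow) = 32×7980000/(π×31.19) = 2.606×10^6 mm³.
d = 137.6 mm.

d = 138 mm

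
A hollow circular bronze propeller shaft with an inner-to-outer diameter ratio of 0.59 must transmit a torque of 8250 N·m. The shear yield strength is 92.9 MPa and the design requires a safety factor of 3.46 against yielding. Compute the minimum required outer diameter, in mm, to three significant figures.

τ_allow = 92.9/3.46 = 26.85 MPa.
For a hollow shaft τ = 16T/[πd_o³(1−k⁴)] with k = 0.59, so 1−k⁴ = 0.8788.
d_o³ = 16T/[π τ_allow (1−k⁴)] = 16×8250000/(π×26.85×0.8788) = 1.781×10^6 mm³.
d_o = 121.2 mm.

d_o = 121 mm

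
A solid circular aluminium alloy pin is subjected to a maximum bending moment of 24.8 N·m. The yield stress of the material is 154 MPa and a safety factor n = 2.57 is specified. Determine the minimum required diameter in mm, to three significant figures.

σ_allow = 154/2.57 = 59.92 MPa.
For a solid circular section σ = 32M/(πd³), so d³ = 32M/(π σ_allow) = 32×24800/(π×59.92) = 4216 mm³.
d = 16.15 mm.

d = 16.2 mm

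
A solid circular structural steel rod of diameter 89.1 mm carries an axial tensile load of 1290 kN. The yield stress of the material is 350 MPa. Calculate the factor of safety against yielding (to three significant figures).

A = πd²/4 = 6235 mm².
σ = F/A = 1290000/6235 = 206.9 MPa.
n = 350/206.9 = 1.692.

n = 1.69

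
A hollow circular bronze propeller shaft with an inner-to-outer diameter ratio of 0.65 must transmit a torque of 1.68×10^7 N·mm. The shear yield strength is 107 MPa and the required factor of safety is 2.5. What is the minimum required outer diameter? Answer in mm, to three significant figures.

τ_allow = 107/2.5 = 42.80 MPa.
For a hollow shaft τ = 16T/[πd_o³(1−k⁴)] with k = 0.65, so 1−k⁴ = 0.8215.
d_o³ = 16T/[π τ_allow (1−k⁴)] = 16×1.6800×10^7/(π×42.80×0.8215) = 2.434×10^6 mm³.
d_o = 134.5 mm.

d_o = 135 mm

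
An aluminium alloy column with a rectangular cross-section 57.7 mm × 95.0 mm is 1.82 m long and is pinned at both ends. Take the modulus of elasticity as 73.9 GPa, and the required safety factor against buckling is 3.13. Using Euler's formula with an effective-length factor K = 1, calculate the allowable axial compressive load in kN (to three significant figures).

P_allow = 107 kN

Buckling occurs about the weak axis: I_min = h·b³/12 = 95.0×57.7³/12 = 1.521×10^6 mm⁴ (b = 57.7 mm is the smaller dimension).
Effective length L_e = KL = 1×1.82 m = 1820 mm.
Euler critical load P_cr = π²EI/L_e² = π²×73900×1.521×10^6/1820² = 334900 N.
P_allow = P_cr/n = 334900/3.13 = 107000 N.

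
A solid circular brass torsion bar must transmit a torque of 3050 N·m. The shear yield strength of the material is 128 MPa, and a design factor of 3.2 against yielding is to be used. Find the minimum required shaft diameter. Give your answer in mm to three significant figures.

Allowable shear stress τ_allow = 128/3.2 = 40.00 MPa.
For a solid shaft τ = 16T/(πd³), so d³ = 16T/(π τ_allow) = 16×3050000/(π×40.00) = 388300 mm³.
d = (388300)^(1/3) = 72.96 mm.

d = 73.0 mm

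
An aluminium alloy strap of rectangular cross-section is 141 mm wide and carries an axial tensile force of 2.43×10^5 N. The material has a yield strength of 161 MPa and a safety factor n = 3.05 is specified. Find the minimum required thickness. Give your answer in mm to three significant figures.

t = 32.6 mm

σ_allow = 161/3.05 = 52.79 MPa.
Required area A = F/σ_allow = 243000/52.79 = 4603 mm².
t = A/w = 4603/141 = 32.65 mm.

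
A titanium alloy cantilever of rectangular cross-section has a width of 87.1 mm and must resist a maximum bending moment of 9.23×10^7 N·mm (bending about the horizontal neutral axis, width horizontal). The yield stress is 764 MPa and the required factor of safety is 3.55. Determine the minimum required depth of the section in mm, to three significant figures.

σ_allow = 764/3.55 = 215.2 MPa.
For a rectangular section σ = 6M/(bh²), so h² = 6M/(b σ_allow) = 6×9.2300×10^7/(87.1×215.2) = 29540 mm².
h = 171.9 mm.

h = 172 mm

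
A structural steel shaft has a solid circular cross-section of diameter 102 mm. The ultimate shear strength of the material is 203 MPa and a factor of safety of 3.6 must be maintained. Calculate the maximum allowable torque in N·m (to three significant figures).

τ_allow = 203/3.6 = 56.39 MPa.
For a solid shaft T_allow = τ_allow·πd³/16; πd³/16 = π×102³/16 = 208400 mm³.
T_allow = 56.39×208400 = 1.175×10^7 N·mm = 11750 N·m.

T_allow = 11700 N·m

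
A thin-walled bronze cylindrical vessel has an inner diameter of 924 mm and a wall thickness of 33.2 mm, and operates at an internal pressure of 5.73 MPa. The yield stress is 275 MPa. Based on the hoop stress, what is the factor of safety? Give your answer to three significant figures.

σ_h = pD/(2t) = 5.73×924/(2×33.2) = 79.74 MPa.
n = 275/79.74 = 3.449.

n = 3.45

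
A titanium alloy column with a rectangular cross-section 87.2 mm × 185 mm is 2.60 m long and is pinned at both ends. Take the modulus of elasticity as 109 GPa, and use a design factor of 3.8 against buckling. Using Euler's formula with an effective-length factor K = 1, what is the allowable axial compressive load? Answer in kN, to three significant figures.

Buckling occurs about the weak axis: I_min = h·b³/12 = 185×87.2³/12 = 1.022×10^7 mm⁴ (b = 87.2 mm is the smaller dimension).
Effective length L_e = KL = 1×2.60 m = 2600 mm.
Euler critical load P_cr = π²EI/L_e² = π²×109000×1.022×10^7/2600² = 1.627×10^6 N.
P_allow = P_cr/n = 1.627×10^6/3.8 = 428100 N.

P_allow = 428 kN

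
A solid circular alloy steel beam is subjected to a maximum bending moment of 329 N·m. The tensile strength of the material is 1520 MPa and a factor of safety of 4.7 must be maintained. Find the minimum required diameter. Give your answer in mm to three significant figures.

σ_allow = 1520/4.7 = 323.4 MPa.
For a solid circular section σ = 32M/(πd³), so d³ = 32M/(π σ_allow) = 32×329000/(π×323.4) = 10360 mm³.
d = 21.80 mm.

d = 21.8 mm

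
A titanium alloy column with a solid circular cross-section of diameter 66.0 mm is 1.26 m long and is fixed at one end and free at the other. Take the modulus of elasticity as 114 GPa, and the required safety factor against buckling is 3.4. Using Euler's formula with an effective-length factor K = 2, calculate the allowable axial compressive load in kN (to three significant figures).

P_allow = 48.5 kN

I = πd⁴/64 = π×66.0⁴/64 = 931400 mm⁴.
Effective length L_e = KL = 2×1.26 m = 2520 mm.
Euler critical load P_cr = π²EI/L_e² = π²×114000×931400/2520² = 165000 N.
P_allow = P_cr/n = 165000/3.4 = 48540 N.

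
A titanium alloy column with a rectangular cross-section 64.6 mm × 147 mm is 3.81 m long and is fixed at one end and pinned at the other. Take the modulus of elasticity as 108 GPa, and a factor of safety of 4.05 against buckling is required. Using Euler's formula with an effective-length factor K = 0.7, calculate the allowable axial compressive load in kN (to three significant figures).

Buckling occurs about the weak axis: I_min = h·b³/12 = 147×64.6³/12 = 3.302×10^6 mm⁴ (b = 64.6 mm is the smaller dimension).
Effective length L_e = KL = 0.7×3.81 m = 2667 mm.
Euler critical load P_cr = π²EI/L_e² = π²×108000×3.302×10^6/2667² = 494900 N.
P_allow = P_cr/n = 494900/4.05 = 122200 N.

P_allow = 122 kN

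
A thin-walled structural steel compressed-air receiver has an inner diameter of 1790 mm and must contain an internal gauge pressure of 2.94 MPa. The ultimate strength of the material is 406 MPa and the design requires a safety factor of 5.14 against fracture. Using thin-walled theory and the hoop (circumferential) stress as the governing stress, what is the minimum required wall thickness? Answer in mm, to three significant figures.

t = 33.3 mm

σ_allow = 406/5.14 = 78.99 MPa.
Hoop stress σ_h = pD/(2t), so t = pD/(2σ_allow) = 2.94×1790/(2×78.99) = 33.31 mm.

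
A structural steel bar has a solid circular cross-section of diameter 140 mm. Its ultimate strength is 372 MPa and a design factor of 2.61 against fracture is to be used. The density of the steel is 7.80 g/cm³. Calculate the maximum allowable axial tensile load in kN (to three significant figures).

σ_allow = 372/2.61 = 142.5 MPa.
A = πd²/4 = π×140²/4 = 15390 mm².
F_allow = σ_allow × A = 142.5×15390 = 2.194×10^6 N.

F_allow = 2190 kN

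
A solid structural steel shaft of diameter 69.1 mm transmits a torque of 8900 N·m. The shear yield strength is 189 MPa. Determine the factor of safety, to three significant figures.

τ = 16T/(πd³) = 16×8900000/(π×69.1³) = 137.4 MPa.
n = τ_limit/τ = 189/137.4 = 1.376.

n = 1.38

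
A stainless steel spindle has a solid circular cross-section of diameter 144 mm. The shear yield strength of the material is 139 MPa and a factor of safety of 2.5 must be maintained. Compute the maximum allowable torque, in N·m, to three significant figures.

T_allow = 32600 N·m

τ_allow = 139/2.5 = 55.60 MPa.
For a solid shaft T_allow = τ_allow·πd³/16; πd³/16 = π×144³/16 = 586300 mm³.
T_allow = 55.60×586300 = 3.260×10^7 N·mm = 32600 N·m.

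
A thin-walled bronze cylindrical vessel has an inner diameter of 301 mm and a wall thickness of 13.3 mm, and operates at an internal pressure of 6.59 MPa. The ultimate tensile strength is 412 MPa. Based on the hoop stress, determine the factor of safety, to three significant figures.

n = 5.52

σ_h = pD/(2t) = 6.59×301/(2×13.3) = 74.57 MPa.
n = 412/74.57 = 5.525.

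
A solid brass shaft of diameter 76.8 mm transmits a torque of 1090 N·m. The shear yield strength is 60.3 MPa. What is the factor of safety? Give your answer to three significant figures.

n = 4.92

τ = 16T/(πd³) = 16×1090000/(π×76.8³) = 12.25 MPa.
n = τ_limit/τ = 60.3/12.25 = 4.920.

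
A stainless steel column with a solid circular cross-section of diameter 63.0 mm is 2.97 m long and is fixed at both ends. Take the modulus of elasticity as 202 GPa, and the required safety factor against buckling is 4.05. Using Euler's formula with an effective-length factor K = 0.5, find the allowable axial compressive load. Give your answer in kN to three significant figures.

I = πd⁴/64 = π×63.0⁴/64 = 773300 mm⁴.
Effective length L_e = KL = 0.5×2.97 m = 1485 mm.
Euler critical load P_cr = π²EI/L_e² = π²×202000×773300/1485² = 699100 N.
P_allow = P_cr/n = 699100/4.05 = 172600 N.

P_allow = 173 kN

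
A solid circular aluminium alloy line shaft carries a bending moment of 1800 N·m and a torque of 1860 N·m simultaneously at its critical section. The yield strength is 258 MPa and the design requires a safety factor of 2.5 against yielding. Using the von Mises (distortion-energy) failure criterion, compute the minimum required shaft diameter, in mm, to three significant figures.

d = 62.0 mm

σ_allow = σ_y/n = 258/2.5 = 103.2 MPa.
For a solid shaft σ_b = 32M/(πd³) and τ = 16T/(πd³), so the von Mises stress is σ' = (16/πd³)·√(4M²+3T²).
√(4M²+3T²) = √(4×(1.800×10^6)² + 3×(1.860×10^6)²) = 4.831×10^6 N·mm.
d³ = 16×4.831×10^6/(π×103.2) = 238400 mm³.
d = 62.01 mm.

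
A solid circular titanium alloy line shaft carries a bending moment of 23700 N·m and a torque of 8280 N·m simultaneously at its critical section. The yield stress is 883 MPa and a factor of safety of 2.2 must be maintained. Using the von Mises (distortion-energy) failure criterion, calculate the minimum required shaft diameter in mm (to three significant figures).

σ_allow = σ_y/n = 883/2.2 = 401.4 MPa.
For a solid shaft σ_b = 32M/(πd³) and τ = 16T/(πd³), so the von Mises stress is σ' = (16/πd³)·√(4M²+3T²).
√(4M²+3T²) = √(4×(2.370×10^7)² + 3×(8.280×10^6)²) = 4.952×10^7 N·mm.
d³ = 16×4.952×10^7/(π×401.4) = 628400 mm³.
d = 85.65 mm.

d = 85.7 mm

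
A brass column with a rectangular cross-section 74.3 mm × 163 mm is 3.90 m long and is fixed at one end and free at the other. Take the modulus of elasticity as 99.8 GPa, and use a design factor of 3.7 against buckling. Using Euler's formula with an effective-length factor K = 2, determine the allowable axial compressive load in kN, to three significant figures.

P_allow = 24.4 kN

Buckling occurs about the weak axis: I_min = h·b³/12 = 163×74.3³/12 = 5.572×10^6 mm⁴ (b = 74.3 mm is the smaller dimension).
Effective length L_e = KL = 2×3.90 m = 7800 mm.
Euler critical load P_cr = π²EI/L_e² = π²×99800×5.572×10^6/7800² = 90200 N.
P_allow = P_cr/n = 90200/3.7 = 24380 N.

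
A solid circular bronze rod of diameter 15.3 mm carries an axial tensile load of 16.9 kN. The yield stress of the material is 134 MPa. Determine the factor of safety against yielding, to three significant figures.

n = 1.46

A = πd²/4 = 183.9 mm².
σ = F/A = 16900/183.9 = 91.92 MPa.
n = 134/91.92 = 1.458.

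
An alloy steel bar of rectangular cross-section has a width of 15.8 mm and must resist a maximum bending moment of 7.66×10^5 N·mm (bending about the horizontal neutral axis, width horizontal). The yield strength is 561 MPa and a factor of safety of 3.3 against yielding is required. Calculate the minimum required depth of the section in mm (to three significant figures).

h = 41.4 mm

σ_allow = 561/3.3 = 170.0 MPa.
For a rectangular section σ = 6M/(bh²), so h² = 6M/(b σ_allow) = 6×766000/(15.8×170.0) = 1711 mm².
h = 41.37 mm.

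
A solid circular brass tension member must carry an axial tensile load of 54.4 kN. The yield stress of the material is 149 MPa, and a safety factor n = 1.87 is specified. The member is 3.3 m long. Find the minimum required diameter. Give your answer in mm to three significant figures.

Allowable stress σ_allow = 149/1.87 = 79.68 MPa.
Required area A = F/σ_allow = 54400/79.68 = 682.7 mm².
A = πd²/4 → d = √(4A/π) = 29.48 mm.

d = 29.5 mm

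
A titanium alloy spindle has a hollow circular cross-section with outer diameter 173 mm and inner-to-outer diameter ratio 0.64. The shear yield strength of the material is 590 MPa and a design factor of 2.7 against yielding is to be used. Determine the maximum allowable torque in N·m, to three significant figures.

T_allow = 1.85×10^5 N·m

τ_allow = 590/2.7 = 218.5 MPa.
For a hollow shaft T_allow = τ_allow·πd_o³(1−k⁴)/16 with 1−k⁴ = 0.8322, so πd_o³(1−k⁴)/16 = 846100 mm³.
T_allow = 218.5×846100 = 1.849×10^8 N·mm = 184900 N·m.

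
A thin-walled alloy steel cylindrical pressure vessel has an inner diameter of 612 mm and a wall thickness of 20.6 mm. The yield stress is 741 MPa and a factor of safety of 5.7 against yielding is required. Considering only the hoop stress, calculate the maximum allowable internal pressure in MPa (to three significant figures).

σ_allow = 741/5.7 = 130.0 MPa.
σ_h = pD/(2t) → p_allow = 2σ_allow t/D = 2×130.0×20.6/612 = 8.752 MPa.

p_allow = 8.75 MPa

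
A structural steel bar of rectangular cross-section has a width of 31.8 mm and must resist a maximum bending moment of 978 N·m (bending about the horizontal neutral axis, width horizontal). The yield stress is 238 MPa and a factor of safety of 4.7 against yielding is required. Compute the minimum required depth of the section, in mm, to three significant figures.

σ_allow = 238/4.7 = 50.64 MPa.
For a rectangular section σ = 6M/(bh²), so h² = 6M/(b σ_allow) = 6×978000/(31.8×50.64) = 3644 mm².
h = 60.37 mm.

h = 60.4 mm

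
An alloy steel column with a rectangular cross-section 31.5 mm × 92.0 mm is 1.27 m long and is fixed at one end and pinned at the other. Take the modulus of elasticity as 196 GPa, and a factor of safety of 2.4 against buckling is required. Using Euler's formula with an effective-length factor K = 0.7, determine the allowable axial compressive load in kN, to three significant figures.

Buckling occurs about the weak axis: I_min = h·b³/12 = 92.0×31.5³/12 = 239600 mm⁴ (b = 31.5 mm is the smaller dimension).
Effective length L_e = KL = 0.7×1.27 m = 889.0 mm.
Euler critical load P_cr = π²EI/L_e² = π²×196000×239600/889.0² = 586500 N.
P_allow = P_cr/n = 586500/2.4 = 244400 N.

P_allow = 244 kN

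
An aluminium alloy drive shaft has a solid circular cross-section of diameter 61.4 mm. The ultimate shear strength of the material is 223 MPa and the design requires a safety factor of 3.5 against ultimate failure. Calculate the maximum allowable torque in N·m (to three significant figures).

T_allow = 2900 N·m

τ_allow = 223/3.5 = 63.71 MPa.
For a solid shaft T_allow = τ_allow·πd³/16; πd³/16 = π×61.4³/16 = 45450 mm³.
T_allow = 63.71×45450 = 2.896×10^6 N·mm = 2896 N·m.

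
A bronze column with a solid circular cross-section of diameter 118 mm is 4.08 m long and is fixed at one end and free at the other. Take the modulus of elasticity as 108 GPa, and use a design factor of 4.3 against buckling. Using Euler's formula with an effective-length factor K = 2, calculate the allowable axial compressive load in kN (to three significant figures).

I = πd⁴/64 = π×118⁴/64 = 9.517×10^6 mm⁴.
Effective length L_e = KL = 2×4.08 m = 8160 mm.
Euler critical load P_cr = π²EI/L_e² = π²×108000×9.517×10^6/8160² = 152300 N.
P_allow = P_cr/n = 152300/4.3 = 35430 N.

P_allow = 35.4 kN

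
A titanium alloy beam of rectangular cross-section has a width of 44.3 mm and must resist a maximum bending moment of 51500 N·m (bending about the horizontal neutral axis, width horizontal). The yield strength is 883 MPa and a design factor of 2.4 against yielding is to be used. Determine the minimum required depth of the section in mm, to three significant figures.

σ_allow = 883/2.4 = 367.9 MPa.
For a rectangular section σ = 6M/(bh²), so h² = 6M/(b σ_allow) = 6×5.1500×10^7/(44.3×367.9) = 18960 mm².
h = 137.7 mm.

h = 138 mm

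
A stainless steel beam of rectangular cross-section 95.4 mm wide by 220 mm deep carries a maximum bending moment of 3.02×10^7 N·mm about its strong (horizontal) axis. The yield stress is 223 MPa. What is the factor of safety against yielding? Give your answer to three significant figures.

Section modulus S = bh²/6 = 95.4×220²/6 = 769600 mm³.
σ = M/S = 3.0200×10^7/769600 = 39.24 MPa.
n = 223/39.24 = 5.683.

n = 5.68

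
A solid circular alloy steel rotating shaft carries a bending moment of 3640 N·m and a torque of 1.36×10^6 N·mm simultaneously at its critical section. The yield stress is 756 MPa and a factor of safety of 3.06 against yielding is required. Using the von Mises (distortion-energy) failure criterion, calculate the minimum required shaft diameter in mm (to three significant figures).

d = 54.0 mm

σ_allow = σ_y/n = 756/3.06 = 247.1 MPa.
For a solid shaft σ_b = 32M/(πd³) and τ = 16T/(πd³), so the von Mises stress is σ' = (16/πd³)·√(4M²+3T²).
√(4M²+3T²) = √(4×(3.640×10^6)² + 3×(1.360×10^6)²) = 7.652×10^6 N·mm.
d³ = 16×7.652×10^6/(π×247.1) = 157700 mm³.
d = 54.03 mm.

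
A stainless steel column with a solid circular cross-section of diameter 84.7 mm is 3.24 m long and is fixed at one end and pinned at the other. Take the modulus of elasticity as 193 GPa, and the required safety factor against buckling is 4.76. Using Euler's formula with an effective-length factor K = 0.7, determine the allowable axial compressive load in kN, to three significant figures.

I = πd⁴/64 = π×84.7⁴/64 = 2.526×10^6 mm⁴.
Effective length L_e = KL = 0.7×3.24 m = 2268 mm.
Euler critical load P_cr = π²EI/L_e² = π²×193000×2.526×10^6/2268² = 935600 N.
P_allow = P_cr/n = 935600/4.76 = 196500 N.

P_allow = 197 kN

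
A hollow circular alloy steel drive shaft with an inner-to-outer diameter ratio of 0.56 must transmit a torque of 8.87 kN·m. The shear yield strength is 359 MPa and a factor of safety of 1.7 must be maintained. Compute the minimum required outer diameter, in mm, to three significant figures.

d_o = 61.9 mm

τ_allow = 359/1.7 = 211.2 MPa.
For a hollow shaft τ = 16T/[πd_o³(1−k⁴)] with k = 0.56, so 1−k⁴ = 0.9017.
d_o³ = 16T/[π τ_allow (1−k⁴)] = 16×8870000/(π×211.2×0.9017) = 237300 mm³.
d_o = 61.91 mm.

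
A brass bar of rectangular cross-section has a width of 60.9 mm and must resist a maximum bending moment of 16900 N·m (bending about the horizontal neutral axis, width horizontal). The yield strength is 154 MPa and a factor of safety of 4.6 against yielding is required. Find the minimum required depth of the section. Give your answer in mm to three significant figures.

σ_allow = 154/4.6 = 33.48 MPa.
For a rectangular section σ = 6M/(bh²), so h² = 6M/(b σ_allow) = 6×1.6900×10^7/(60.9×33.48) = 49730 mm².
h = 223.0 mm.

h = 223 mm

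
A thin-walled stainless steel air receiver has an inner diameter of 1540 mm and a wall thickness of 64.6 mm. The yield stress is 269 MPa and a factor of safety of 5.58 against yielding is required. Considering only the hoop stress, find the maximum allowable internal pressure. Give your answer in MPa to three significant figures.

p_allow = 4.04 MPa

σ_allow = 269/5.58 = 48.21 MPa.
σ_h = pD/(2t) → p_allow = 2σ_allow t/D = 2×48.21×64.6/1540 = 4.044 MPa.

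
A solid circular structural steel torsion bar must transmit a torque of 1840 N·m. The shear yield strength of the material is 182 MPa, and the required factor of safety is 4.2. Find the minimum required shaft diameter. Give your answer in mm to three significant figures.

Allowable shear stress τ_allow = 182/4.2 = 43.33 MPa.
For a solid shaft τ = 16T/(πd³), so d³ = 16T/(π τ_allow) = 16×1840000/(π×43.33) = 216300 mm³.
d = (216300)^(1/3) = 60.02 mm.

d = 60.0 mm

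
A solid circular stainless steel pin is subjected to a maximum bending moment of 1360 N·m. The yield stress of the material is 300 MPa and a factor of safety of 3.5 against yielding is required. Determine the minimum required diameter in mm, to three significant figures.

σ_allow = 300/3.5 = 85.71 MPa.
For a solid circular section σ = 32M/(πd³), so d³ = 32M/(π σ_allow) = 32×1360000/(π×85.71) = 161600 mm³.
d = 54.47 mm.

d = 54.5 mm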